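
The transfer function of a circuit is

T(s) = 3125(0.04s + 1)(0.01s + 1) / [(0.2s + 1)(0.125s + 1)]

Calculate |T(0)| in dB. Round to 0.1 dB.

T(0) = 3125 · 1 / 1 = 3125
20 log₁₀(3125) ≈ 69.90 dB

69.9 dB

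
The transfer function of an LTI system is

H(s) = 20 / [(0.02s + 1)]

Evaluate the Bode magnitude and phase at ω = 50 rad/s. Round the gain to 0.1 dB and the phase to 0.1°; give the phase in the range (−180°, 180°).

At ω = 50 rad/s:
pole (1 + j50·0.02) = 1 + j1 → |·| ≈ 1.4142, ∠ ≈ 45.00°
|H| = 20 · 1 / (1.4142) ≈ 14.142
Gain = 20 log₁₀(14.142) ≈ 23.01 dB
∠H = (0°) − (45.00°) = -45.00°

23.0 dB, -45.0°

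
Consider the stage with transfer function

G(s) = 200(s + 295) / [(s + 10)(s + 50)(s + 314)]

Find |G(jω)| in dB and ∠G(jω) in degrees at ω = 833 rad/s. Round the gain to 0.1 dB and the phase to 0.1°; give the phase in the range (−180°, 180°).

-70.9 dB, -174.7°

At s = jω = j833:
zero (s+295): 295 + j833 → |·| = √(295²+833²) = √780914 ≈ 883.69, ∠ = arctan(833/295) ≈ 70.50°
pole (s+10): 10 + j833 → |·| = √(10²+833²) = √693989 ≈ 833.06, ∠ = arctan(833/10) ≈ 89.31°
pole (s+50): 50 + j833 → |·| = √(50²+833²) = √696389 ≈ 834.5, ∠ = arctan(833/50) ≈ 86.56°
pole (s+314): 314 + j833 → |·| = √(314²+833²) = √792485 ≈ 890.22, ∠ = arctan(833/314) ≈ 69.35°
|G| = 200 · 883.69 / 6.1887e+08 ≈ 0.00028558
Gain = 20 log₁₀(0.00028558) ≈ -70.89 dB
∠G = 70.50° − 245.22° = -174.72°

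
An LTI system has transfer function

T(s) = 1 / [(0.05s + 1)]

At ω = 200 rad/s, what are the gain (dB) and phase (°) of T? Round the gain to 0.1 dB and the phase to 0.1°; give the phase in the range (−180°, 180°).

-20.0 dB, -84.3°

At ω = 200 rad/s:
pole (1 + j200·0.05) = 1 + j10 → |·| ≈ 10.05, ∠ ≈ 84.29°
|T| = 1 · 1 / (10.05) ≈ 0.099502
Gain = 20 log₁₀(0.099502) ≈ -20.04 dB
∠T = (0°) − (84.29°) = -84.29°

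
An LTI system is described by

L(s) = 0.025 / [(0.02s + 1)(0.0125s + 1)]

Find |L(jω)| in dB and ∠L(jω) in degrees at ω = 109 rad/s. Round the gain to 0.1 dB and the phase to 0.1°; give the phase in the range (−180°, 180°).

-44.2 dB, -119.1°

At ω = 109 rad/s:
pole (1 + j109·0.02) = 1 + j2.18 → |·| ≈ 2.3984, ∠ ≈ 65.36°
pole (1 + j109·0.0125) = 1 + j1.3625 → |·| ≈ 1.6901, ∠ ≈ 53.72°
|L| = 0.025 · 1 / (2.3984 · 1.6901) ≈ 0.0061675
Gain = 20 log₁₀(0.0061675) ≈ -44.20 dB
∠L = (0°) − (65.36° + 53.72°) = -119.08°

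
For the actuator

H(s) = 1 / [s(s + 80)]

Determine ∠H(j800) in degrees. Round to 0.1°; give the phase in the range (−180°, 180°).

-174.3°

At s = jω = j800:
pole (s+80): 80 + j800 → |·| = √(80²+800²) = √646400 ≈ 803.99, ∠ = arctan(800/80) ≈ 84.29°
pole at origin: |s| = 800, ∠ = 90.00° (in denominator)
∠H = 0.00° − 174.29° = -174.29°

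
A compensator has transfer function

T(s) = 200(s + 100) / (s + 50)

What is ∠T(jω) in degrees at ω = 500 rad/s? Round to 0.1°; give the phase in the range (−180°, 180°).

At s = jω = j500:
zero (s+100): 100 + j500 → |·| = √(100²+500²) = √260000 ≈ 509.9, ∠ = arctan(500/100) ≈ 78.69°
pole (s+50): 50 + j500 → |·| = √(50²+500²) = √252500 ≈ 502.49, ∠ = arctan(500/50) ≈ 84.29°
∠T = 78.69° − 84.29° = -5.60°

-5.6°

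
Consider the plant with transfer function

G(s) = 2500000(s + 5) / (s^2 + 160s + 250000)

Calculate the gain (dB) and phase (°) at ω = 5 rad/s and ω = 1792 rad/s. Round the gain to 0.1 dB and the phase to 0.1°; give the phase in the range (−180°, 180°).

At s = jω = j5:
zero (s+5): 5 + j5 → |·| = √(5²+5²) = √50 ≈ 7.0711, ∠ = arctan(5/5) ≈ 45.00°
quadratic: (j5)² + 160·j5 + 250000 = 249975 + j800 → |·| ≈ 2.4998e+05, ∠ ≈ 0.18°
|G| = 2500000 · 7.0711 / 2.4998e+05 ≈ 70.717
Gain = 20 log₁₀(70.717) ≈ 36.99 dB
∠G = 45.00° − 0.18° = 44.82°

At s = jω = j1792:
zero (s+5): 5 + j1792 → |·| = √(5²+1792²) = √3211289 ≈ 1792, ∠ = arctan(1792/5) ≈ 89.84°
quadratic: (j1792)² + 160·j1792 + 250000 = -2961264 + j286720 → |·| ≈ 2.9751e+06, ∠ ≈ 174.47°
|G| = 2500000 · 1792 / 2.9751e+06 ≈ 1505.8
Gain = 20 log₁₀(1505.8) ≈ 63.56 dB
∠G = 89.84° − 174.47° = -84.63°

ω = 5: 37.0 dB, 44.8°; ω = 1792: 63.6 dB, -84.6°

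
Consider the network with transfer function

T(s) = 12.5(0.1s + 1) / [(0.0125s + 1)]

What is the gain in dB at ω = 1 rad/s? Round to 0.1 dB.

At ω = 1 rad/s:
zero (1 + j1·0.1) = 1 + j0.1 → |·| ≈ 1.005, ∠ ≈ 5.71°
pole (1 + j1·0.0125) = 1 + j0.0125 → |·| ≈ 1.0001, ∠ ≈ 0.72°
|T| = 12.5 · 1.005 / (1.0001) ≈ 12.561
Gain = 20 log₁₀(12.561) ≈ 21.98 dB

22.0 dB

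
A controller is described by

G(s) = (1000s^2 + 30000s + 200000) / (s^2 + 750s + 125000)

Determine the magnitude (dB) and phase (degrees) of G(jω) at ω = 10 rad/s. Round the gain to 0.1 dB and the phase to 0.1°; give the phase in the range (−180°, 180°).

8.1 dB, 68.1°

Substitute s = j10:
Numerator: 1000(j10)^2 + 30000(j10) + 200000 = 100000 + j300000
Denominator: (j10)^2 + 750(j10) + 125000 = 124900 + j7500
|N| = √(100000² + 300000²) ≈ 3.1623e+05, ∠N ≈ 71.57°
|D| = √(124900² + 7500²) ≈ 1.2512e+05, ∠D ≈ 3.44°
|G| = 3.1623e+05 / 1.2512e+05 ≈ 2.5274
Gain = 20 log₁₀(2.5274) ≈ 8.05 dB
∠G = 71.57° − 3.44° = 68.13°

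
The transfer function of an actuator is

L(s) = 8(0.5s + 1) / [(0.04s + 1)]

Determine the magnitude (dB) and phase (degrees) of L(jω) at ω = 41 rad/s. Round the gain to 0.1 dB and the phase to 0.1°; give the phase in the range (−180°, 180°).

38.6 dB, 28.6°

At ω = 41 rad/s:
zero (1 + j41·0.5) = 1 + j20.5 → |·| ≈ 20.524, ∠ ≈ 87.21°
pole (1 + j41·0.04) = 1 + j1.64 → |·| ≈ 1.9208, ∠ ≈ 58.63°
|L| = 8 · 20.524 / (1.9208) ≈ 85.481
Gain = 20 log₁₀(85.481) ≈ 38.64 dB
∠L = (87.21°) − (58.63°) = 28.58°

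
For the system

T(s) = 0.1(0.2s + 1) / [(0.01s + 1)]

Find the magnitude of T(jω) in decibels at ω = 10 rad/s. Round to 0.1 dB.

-13.1 dB

At ω = 10 rad/s:
zero (1 + j10·0.2) = 1 + j2 → |·| ≈ 2.2361, ∠ ≈ 63.43°
pole (1 + j10·0.01) = 1 + j0.1 → |·| ≈ 1.005, ∠ ≈ 5.71°
|T| = 0.1 · 2.2361 / (1.005) ≈ 0.2225
Gain = 20 log₁₀(0.2225) ≈ -13.05 dB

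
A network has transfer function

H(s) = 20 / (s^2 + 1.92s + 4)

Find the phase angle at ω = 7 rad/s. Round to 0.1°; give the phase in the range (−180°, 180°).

At s = jω = j7:
quadratic: (j7)² + 1.92·j7 + 4 = -45 + j13.44 → |·| ≈ 46.964, ∠ ≈ 163.37°
∠H = 0.00° − 163.37° = -163.37°

-163.4°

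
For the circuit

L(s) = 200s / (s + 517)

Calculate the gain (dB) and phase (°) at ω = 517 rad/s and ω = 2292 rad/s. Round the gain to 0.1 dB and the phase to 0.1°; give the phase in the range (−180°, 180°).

ω = 517: 43.0 dB, 45.0°; ω = 2292: 45.8 dB, 12.7°

At s = jω = j517:
zero at origin: s = j517 → |·| = 517, ∠ = 90.00°
pole (s+517): 517 + j517 → |·| = √(517²+517²) = √534578 ≈ 731.15, ∠ = arctan(517/517) ≈ 45.00°
|L| = 200 · 517 / 731.15 ≈ 141.42
Gain = 20 log₁₀(141.42) ≈ 43.01 dB
∠L = 90.00° − 45.00° = 45.00°

At s = jω = j2292:
zero at origin: s = j2292 → |·| = 2292, ∠ = 90.00°
pole (s+517): 517 + j2292 → |·| = √(517²+2292²) = √5520553 ≈ 2349.6, ∠ = arctan(2292/517) ≈ 77.29°
|L| = 200 · 2292 / 2349.6 ≈ 195.1
Gain = 20 log₁₀(195.1) ≈ 45.81 dB
∠L = 90.00° − 77.29° = 12.71°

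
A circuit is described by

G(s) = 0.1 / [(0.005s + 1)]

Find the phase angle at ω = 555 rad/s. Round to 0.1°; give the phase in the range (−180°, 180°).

At ω = 555 rad/s:
pole (1 + j555·0.005) = 1 + j2.775 → |·| ≈ 2.9497, ∠ ≈ 70.18°
∠G = (0°) − (70.18°) = -70.18°

-70.2°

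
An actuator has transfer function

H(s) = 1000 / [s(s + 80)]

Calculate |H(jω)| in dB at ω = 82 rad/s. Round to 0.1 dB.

-19.5 dB

At s = jω = j82:
pole (s+80): 80 + j82 → |·| = √(80²+82²) = √13124 ≈ 114.56, ∠ = arctan(82/80) ≈ 45.71°
pole at origin: |s| = 82, ∠ = 90.00° (in denominator)
|H| = 1000 / 9393.9 ≈ 0.10645
Gain = 20 log₁₀(0.10645) ≈ -19.46 dB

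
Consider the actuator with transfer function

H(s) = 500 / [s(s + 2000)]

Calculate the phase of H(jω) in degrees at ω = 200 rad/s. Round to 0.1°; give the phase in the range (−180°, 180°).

-95.7°

At s = jω = j200:
pole (s+2000): 2000 + j200 → |·| = √(2000²+200²) = √4040000 ≈ 2010, ∠ = arctan(200/2000) ≈ 5.71°
pole at origin: |s| = 200, ∠ = 90.00° (in denominator)
∠H = 0.00° − 95.71° = -95.71°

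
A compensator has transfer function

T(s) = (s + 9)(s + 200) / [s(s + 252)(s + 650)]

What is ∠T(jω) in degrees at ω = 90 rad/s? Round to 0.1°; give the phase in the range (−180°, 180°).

-9.0°

At s = jω = j90:
zero (s+9): 9 + j90 → |·| = √(9²+90²) = √8181 ≈ 90.449, ∠ = arctan(90/9) ≈ 84.29°
zero (s+200): 200 + j90 → |·| = √(200²+90²) = √48100 ≈ 219.32, ∠ = arctan(90/200) ≈ 24.23°
pole (s+252): 252 + j90 → |·| = √(252²+90²) = √71604 ≈ 267.59, ∠ = arctan(90/252) ≈ 19.65°
pole (s+650): 650 + j90 → |·| = √(650²+90²) = √430600 ≈ 656.2, ∠ = arctan(90/650) ≈ 7.88°
pole at origin: |s| = 90, ∠ = 90.00° (in denominator)
∠T = 108.52° − 117.53° = -9.01°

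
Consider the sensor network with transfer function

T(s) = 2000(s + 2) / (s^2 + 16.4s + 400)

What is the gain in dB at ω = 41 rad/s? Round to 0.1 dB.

35.1 dB

At s = jω = j41:
zero (s+2): 2 + j41 → |·| = √(2²+41²) = √1685 ≈ 41.049, ∠ = arctan(41/2) ≈ 87.21°
quadratic: (j41)² + 16.4·j41 + 400 = -1281 + j672.4 → |·| ≈ 1446.7, ∠ ≈ 152.30°
|T| = 2000 · 41.049 / 1446.7 ≈ 56.748
Gain = 20 log₁₀(56.748) ≈ 35.08 dB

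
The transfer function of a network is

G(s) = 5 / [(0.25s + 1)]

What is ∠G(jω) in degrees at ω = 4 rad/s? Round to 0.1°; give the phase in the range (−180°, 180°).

-45.0°

At ω = 4 rad/s:
pole (1 + j4·0.25) = 1 + j1 → |·| ≈ 1.4142, ∠ ≈ 45.00°
∠G = (0°) − (45.00°) = -45.00°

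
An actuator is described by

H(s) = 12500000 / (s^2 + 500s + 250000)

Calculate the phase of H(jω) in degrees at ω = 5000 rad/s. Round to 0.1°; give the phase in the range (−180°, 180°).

-174.2°

At s = jω = j5000:
quadratic: (j5000)² + 500·j5000 + 250000 = -24750000 + j2500000 → |·| ≈ 2.4876e+07, ∠ ≈ 174.23°
∠H = 0.00° − 174.23° = -174.23°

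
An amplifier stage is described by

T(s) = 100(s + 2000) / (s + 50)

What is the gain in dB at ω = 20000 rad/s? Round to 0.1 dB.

40.0 dB

At s = jω = j20000:
zero (s+2000): 2000 + j20000 → |·| = √(2000²+20000²) = √404000000 ≈ 20100, ∠ = arctan(20000/2000) ≈ 84.29°
pole (s+50): 50 + j20000 → |·| = √(50²+20000²) = √400002500 ≈ 20000, ∠ = arctan(20000/50) ≈ 89.86°
|T| = 100 · 20100 / 20000 ≈ 100.5
Gain = 20 log₁₀(100.5) ≈ 40.04 dB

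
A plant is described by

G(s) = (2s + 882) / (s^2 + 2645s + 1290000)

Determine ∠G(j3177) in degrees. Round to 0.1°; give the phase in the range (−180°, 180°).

Substitute s = j3177:
Numerator: 2(j3177) + 882 = 882 + j6354
Denominator: (j3177)^2 + 2645(j3177) + 1290000 = -8803329 + j8403165
|N| = √(882² + 6354²) ≈ 6414.9, ∠N ≈ 82.10°
|D| = √(8803329² + 8403165²) ≈ 1.217e+07, ∠D ≈ 136.33°
∠G = 82.10° − 136.33° = -54.23°

-54.2°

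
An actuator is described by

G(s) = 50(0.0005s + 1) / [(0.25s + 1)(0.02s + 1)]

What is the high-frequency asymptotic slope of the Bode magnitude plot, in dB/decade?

-20 dB/decade

Each pole contributes −20 dB/decade at high frequency; each zero contributes +20 dB/decade.
Net: 1 zero(s) − 2 pole(s) → -20 dB/decade.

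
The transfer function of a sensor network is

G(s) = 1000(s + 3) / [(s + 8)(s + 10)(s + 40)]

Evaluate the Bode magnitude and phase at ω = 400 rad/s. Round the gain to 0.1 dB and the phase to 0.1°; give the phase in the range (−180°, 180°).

-44.1 dB, -172.1°

At s = jω = j400:
zero (s+3): 3 + j400 → |·| = √(3²+400²) = √160009 ≈ 400.01, ∠ = arctan(400/3) ≈ 89.57°
pole (s+8): 8 + j400 → |·| = √(8²+400²) = √160064 ≈ 400.08, ∠ = arctan(400/8) ≈ 88.85°
pole (s+10): 10 + j400 → |·| = √(10²+400²) = √160100 ≈ 400.12, ∠ = arctan(400/10) ≈ 88.57°
pole (s+40): 40 + j400 → |·| = √(40²+400²) = √161600 ≈ 402, ∠ = arctan(400/40) ≈ 84.29°
|G| = 1000 · 400.01 / 6.4352e+07 ≈ 0.006216
Gain = 20 log₁₀(0.006216) ≈ -44.13 dB
∠G = 89.57° − 261.71° = -172.14°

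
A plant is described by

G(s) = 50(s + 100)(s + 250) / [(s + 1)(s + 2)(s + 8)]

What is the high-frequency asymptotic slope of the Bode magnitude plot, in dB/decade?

-20 dB/decade

Each pole contributes −20 dB/decade at high frequency; each zero contributes +20 dB/decade.
Net: 2 zero(s) − 3 pole(s) → -20 dB/decade.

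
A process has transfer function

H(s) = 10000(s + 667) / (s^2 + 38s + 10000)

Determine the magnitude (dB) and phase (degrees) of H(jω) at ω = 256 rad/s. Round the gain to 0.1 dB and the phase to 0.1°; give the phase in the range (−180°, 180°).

At s = jω = j256:
zero (s+667): 667 + j256 → |·| = √(667²+256²) = √510425 ≈ 714.44, ∠ = arctan(256/667) ≈ 21.00°
quadratic: (j256)² + 38·j256 + 10000 = -55536 + j9728 → |·| ≈ 56382, ∠ ≈ 170.06°
|H| = 10000 · 714.44 / 56382 ≈ 126.71
Gain = 20 log₁₀(126.71) ≈ 42.06 dB
∠H = 21.00° − 170.06° = -149.06°

42.1 dB, -149.1°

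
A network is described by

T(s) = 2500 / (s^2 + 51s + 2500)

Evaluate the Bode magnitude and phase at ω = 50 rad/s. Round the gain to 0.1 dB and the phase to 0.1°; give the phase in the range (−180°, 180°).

At s = jω = j50:
quadratic: (j50)² + 51·j50 + 2500 = 0 + j2550 → |·| ≈ 2550, ∠ ≈ 90.00°
|T| = 2500 / 2550 ≈ 0.98039
Gain = 20 log₁₀(0.98039) ≈ -0.17 dB
∠T = 0.00° − 90.00° = -90.00°

-0.2 dB, -90.0°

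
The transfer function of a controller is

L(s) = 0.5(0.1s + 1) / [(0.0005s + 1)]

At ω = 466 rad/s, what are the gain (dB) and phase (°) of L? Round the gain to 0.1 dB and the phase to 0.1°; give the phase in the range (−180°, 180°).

27.1 dB, 75.7°

At ω = 466 rad/s:
zero (1 + j466·0.1) = 1 + j46.6 → |·| ≈ 46.611, ∠ ≈ 88.77°
pole (1 + j466·0.0005) = 1 + j0.233 → |·| ≈ 1.0268, ∠ ≈ 13.12°
|L| = 0.5 · 46.611 / (1.0268) ≈ 22.697
Gain = 20 log₁₀(22.697) ≈ 27.12 dB
∠L = (88.77°) − (13.12°) = 75.65°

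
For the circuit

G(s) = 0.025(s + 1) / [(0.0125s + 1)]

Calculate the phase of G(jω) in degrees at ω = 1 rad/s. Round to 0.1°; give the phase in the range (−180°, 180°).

At ω = 1 rad/s:
zero (1 + j1·1) = 1 + j1 → |·| ≈ 1.4142, ∠ ≈ 45.00°
pole (1 + j1·0.0125) = 1 + j0.0125 → |·| ≈ 1.0001, ∠ ≈ 0.72°
∠G = (45.00°) − (0.72°) = 44.28°

44.3°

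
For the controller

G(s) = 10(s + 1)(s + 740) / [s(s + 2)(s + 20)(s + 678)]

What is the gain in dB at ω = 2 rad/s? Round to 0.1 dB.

-13.4 dB

At s = jω = j2:
zero (s+1): 1 + j2 → |·| = √(1²+2²) = √5 ≈ 2.2361, ∠ = arctan(2/1) ≈ 63.43°
zero (s+740): 740 + j2 → |·| = √(740²+2²) = √547604 ≈ 740, ∠ = arctan(2/740) ≈ 0.15°
pole (s+2): 2 + j2 → |·| = √(2²+2²) = √8 ≈ 2.8284, ∠ = arctan(2/2) ≈ 45.00°
pole (s+20): 20 + j2 → |·| = √(20²+2²) = √404 ≈ 20.1, ∠ = arctan(2/20) ≈ 5.71°
pole (s+678): 678 + j2 → |·| = √(678²+2²) = √459688 ≈ 678, ∠ = arctan(2/678) ≈ 0.17°
pole at origin: |s| = 2, ∠ = 90.00° (in denominator)
|G| = 10 · 1654.7 / 77090 ≈ 0.21465
Gain = 20 log₁₀(0.21465) ≈ -13.37 dB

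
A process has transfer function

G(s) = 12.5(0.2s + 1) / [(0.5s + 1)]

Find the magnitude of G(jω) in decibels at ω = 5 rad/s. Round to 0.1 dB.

At ω = 5 rad/s:
zero (1 + j5·0.2) = 1 + j1 → |·| ≈ 1.4142, ∠ ≈ 45.00°
pole (1 + j5·0.5) = 1 + j2.5 → |·| ≈ 2.6926, ∠ ≈ 68.20°
|G| = 12.5 · 1.4142 / (2.6926) ≈ 6.5652
Gain = 20 log₁₀(6.5652) ≈ 16.34 dB

16.3 dB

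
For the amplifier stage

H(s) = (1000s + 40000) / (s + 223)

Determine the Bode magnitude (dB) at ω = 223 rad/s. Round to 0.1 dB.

Substitute s = j223:
Numerator: 1000(j223) + 40000 = 40000 + j223000
Denominator: (j223) + 223 = 223 + j223
|N| = √(40000² + 223000²) ≈ 2.2656e+05, ∠N ≈ 79.83°
|D| = √(223² + 223²) ≈ 315.37, ∠D ≈ 45.00°
|H| = 2.2656e+05 / 315.37 ≈ 718.39
Gain = 20 log₁₀(718.39) ≈ 57.13 dB

57.1 dB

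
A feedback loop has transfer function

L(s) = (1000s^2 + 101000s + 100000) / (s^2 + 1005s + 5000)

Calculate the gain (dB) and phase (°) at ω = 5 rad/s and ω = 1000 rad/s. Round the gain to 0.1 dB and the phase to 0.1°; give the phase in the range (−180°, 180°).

Substitute s = j5:
Numerator: 1000(j5)^2 + 101000(j5) + 100000 = 75000 + j505000
Denominator: (j5)^2 + 1005(j5) + 5000 = 4975 + j5025
|N| = √(75000² + 505000²) ≈ 5.1054e+05, ∠N ≈ 81.55°
|D| = √(4975² + 5025²) ≈ 7071.2, ∠D ≈ 45.29°
|L| = 5.1054e+05 / 7071.2 ≈ 72.2
Gain = 20 log₁₀(72.2) ≈ 37.17 dB
∠L = 81.55° − 45.29° = 36.26°

Substitute s = j1000:
Numerator: 1000(j1000)^2 + 101000(j1000) + 100000 = -999900000 + j101000000
Denominator: (j1000)^2 + 1005(j1000) + 5000 = -995000 + j1005000
|N| = √(999900000² + 101000000²) ≈ 1.005e+09, ∠N ≈ 174.23°
|D| = √(995000² + 1005000²) ≈ 1.4142e+06, ∠D ≈ 134.71°
|L| = 1.005e+09 / 1.4142e+06 ≈ 710.65
Gain = 20 log₁₀(710.65) ≈ 57.03 dB
∠L = 174.23° − 134.71° = 39.52°

ω = 5: 37.2 dB, 36.3°; ω = 1000: 57.0 dB, 39.5°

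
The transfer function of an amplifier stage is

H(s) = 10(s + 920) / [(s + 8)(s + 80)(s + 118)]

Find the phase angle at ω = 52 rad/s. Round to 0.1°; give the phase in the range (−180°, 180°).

At s = jω = j52:
zero (s+920): 920 + j52 → |·| = √(920²+52²) = √849104 ≈ 921.47, ∠ = arctan(52/920) ≈ 3.24°
pole (s+8): 8 + j52 → |·| = √(8²+52²) = √2768 ≈ 52.612, ∠ = arctan(52/8) ≈ 81.25°
pole (s+80): 80 + j52 → |·| = √(80²+52²) = √9104 ≈ 95.415, ∠ = arctan(52/80) ≈ 33.02°
pole (s+118): 118 + j52 → |·| = √(118²+52²) = √16628 ≈ 128.95, ∠ = arctan(52/118) ≈ 23.78°
∠H = 3.24° − 138.05° = -134.81°

-134.8°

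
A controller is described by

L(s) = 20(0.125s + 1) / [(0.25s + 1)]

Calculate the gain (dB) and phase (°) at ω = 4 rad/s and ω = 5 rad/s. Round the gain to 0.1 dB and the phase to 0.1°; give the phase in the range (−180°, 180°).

ω = 4: 24.0 dB, -18.4°; ω = 5: 23.4 dB, -19.3°

At ω = 4 rad/s:
zero (1 + j4·0.125) = 1 + j0.5 → |·| ≈ 1.118, ∠ ≈ 26.57°
pole (1 + j4·0.25) = 1 + j1 → |·| ≈ 1.4142, ∠ ≈ 45.00°
|L| = 20 · 1.118 / (1.4142) ≈ 15.811
Gain = 20 log₁₀(15.811) ≈ 23.98 dB
∠L = (26.57°) − (45.00°) = -18.43°

At ω = 5 rad/s:
zero (1 + j5·0.125) = 1 + j0.625 → |·| ≈ 1.1792, ∠ ≈ 32.01°
pole (1 + j5·0.25) = 1 + j1.25 → |·| ≈ 1.6008, ∠ ≈ 51.34°
|L| = 20 · 1.1792 / (1.6008) ≈ 14.733
Gain = 20 log₁₀(14.733) ≈ 23.37 dB
∠L = (32.01°) − (51.34°) = -19.33°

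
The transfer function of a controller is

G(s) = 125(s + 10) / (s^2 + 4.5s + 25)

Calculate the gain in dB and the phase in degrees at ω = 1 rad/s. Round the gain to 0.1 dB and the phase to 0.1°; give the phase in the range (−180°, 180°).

34.2 dB, -4.9°

At s = jω = j1:
zero (s+10): 10 + j1 → |·| = √(10²+1²) = √101 ≈ 10.05, ∠ = arctan(1/10) ≈ 5.71°
quadratic: (j1)² + 4.5·j1 + 25 = 24 + j4.5 → |·| ≈ 24.418, ∠ ≈ 10.62°
|G| = 125 · 10.05 / 24.418 ≈ 51.448
Gain = 20 log₁₀(51.448) ≈ 34.23 dB
∠G = 5.71° − 10.62° = -4.91°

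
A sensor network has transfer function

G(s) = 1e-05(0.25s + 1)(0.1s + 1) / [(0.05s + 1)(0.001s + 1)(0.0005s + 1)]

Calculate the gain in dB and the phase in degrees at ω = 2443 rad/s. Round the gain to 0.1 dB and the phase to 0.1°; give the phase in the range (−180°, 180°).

At ω = 2443 rad/s:
zero (1 + j2443·0.25) = 1 + j610.75 → |·| ≈ 610.75, ∠ ≈ 89.91°
zero (1 + j2443·0.1) = 1 + j244.3 → |·| ≈ 244.3, ∠ ≈ 89.77°
pole (1 + j2443·0.05) = 1 + j122.15 → |·| ≈ 122.15, ∠ ≈ 89.53°
pole (1 + j2443·0.001) = 1 + j2.443 → |·| ≈ 2.6397, ∠ ≈ 67.74°
pole (1 + j2443·0.0005) = 1 + j1.2215 → |·| ≈ 1.5786, ∠ ≈ 50.69°
|G| = 1e-05 · 610.75 · 244.3 / (122.15 · 2.6397 · 1.5786) ≈ 0.0029313
Gain = 20 log₁₀(0.0029313) ≈ -50.66 dB
∠G = (89.91° + 89.77°) − (89.53° + 67.74° + 50.69°) = -28.28°

-50.7 dB, -28.3°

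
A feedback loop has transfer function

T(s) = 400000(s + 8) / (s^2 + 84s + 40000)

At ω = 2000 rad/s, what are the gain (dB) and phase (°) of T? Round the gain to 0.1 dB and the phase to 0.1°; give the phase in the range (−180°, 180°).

46.1 dB, -87.8°

At s = jω = j2000:
zero (s+8): 8 + j2000 → |·| = √(8²+2000²) = √4000064 ≈ 2000, ∠ = arctan(2000/8) ≈ 89.77°
quadratic: (j2000)² + 84·j2000 + 40000 = -3960000 + j168000 → |·| ≈ 3.9636e+06, ∠ ≈ 177.57°
|T| = 400000 · 2000 / 3.9636e+06 ≈ 201.84
Gain = 20 log₁₀(201.84) ≈ 46.10 dB
∠T = 89.77° − 177.57° = -87.80°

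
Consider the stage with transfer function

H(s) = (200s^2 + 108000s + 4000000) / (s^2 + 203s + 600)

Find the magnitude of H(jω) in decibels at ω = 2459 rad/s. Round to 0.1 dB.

Substitute s = j2459:
Numerator: 200(j2459)^2 + 108000(j2459) + 4000000 = -1205336200 + j265572000
Denominator: (j2459)^2 + 203(j2459) + 600 = -6046081 + j499177
|N| = √(1205336200² + 265572000²) ≈ 1.2342e+09, ∠N ≈ 167.57°
|D| = √(6046081² + 499177²) ≈ 6.0667e+06, ∠D ≈ 175.28°
|H| = 1.2342e+09 / 6.0667e+06 ≈ 203.44
Gain = 20 log₁₀(203.44) ≈ 46.17 dB

46.2 dB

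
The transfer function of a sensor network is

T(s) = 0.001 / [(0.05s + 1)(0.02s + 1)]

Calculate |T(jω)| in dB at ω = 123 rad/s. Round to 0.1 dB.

-84.4 dB

At ω = 123 rad/s:
pole (1 + j123·0.05) = 1 + j6.15 → |·| ≈ 6.2308, ∠ ≈ 80.76°
pole (1 + j123·0.02) = 1 + j2.46 → |·| ≈ 2.6555, ∠ ≈ 67.88°
|T| = 0.001 · 1 / (6.2308 · 2.6555) ≈ 6.0438e-05
Gain = 20 log₁₀(6.0438e-05) ≈ -84.37 dB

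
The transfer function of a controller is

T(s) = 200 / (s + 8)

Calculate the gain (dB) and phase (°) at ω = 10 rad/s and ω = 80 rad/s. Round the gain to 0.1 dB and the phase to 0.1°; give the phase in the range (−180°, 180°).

At s = jω = j10:
pole (s+8): 8 + j10 → |·| = √(8²+10²) = √164 ≈ 12.806, ∠ = arctan(10/8) ≈ 51.34°
|T| = 200 / 12.806 ≈ 15.618
Gain = 20 log₁₀(15.618) ≈ 23.87 dB
∠T = 0.00° − 51.34° = -51.34°

At s = jω = j80:
pole (s+8): 8 + j80 → |·| = √(8²+80²) = √6464 ≈ 80.399, ∠ = arctan(80/8) ≈ 84.29°
|T| = 200 / 80.399 ≈ 2.4876
Gain = 20 log₁₀(2.4876) ≈ 7.92 dB
∠T = 0.00° − 84.29° = -84.29°

ω = 10: 23.9 dB, -51.3°; ω = 80: 7.9 dB, -84.3°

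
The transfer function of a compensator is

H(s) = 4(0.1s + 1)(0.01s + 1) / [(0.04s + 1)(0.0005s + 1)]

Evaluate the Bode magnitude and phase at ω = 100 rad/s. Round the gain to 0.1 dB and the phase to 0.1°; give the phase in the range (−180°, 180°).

22.8 dB, 50.5°

At ω = 100 rad/s:
zero (1 + j100·0.1) = 1 + j10 → |·| ≈ 10.05, ∠ ≈ 84.29°
zero (1 + j100·0.01) = 1 + j1 → |·| ≈ 1.4142, ∠ ≈ 45.00°
pole (1 + j100·0.04) = 1 + j4 → |·| ≈ 4.1231, ∠ ≈ 75.96°
pole (1 + j100·0.0005) = 1 + j0.05 → |·| ≈ 1.0012, ∠ ≈ 2.86°
|H| = 4 · 10.05 · 1.4142 / (4.1231 · 1.0012) ≈ 13.772
Gain = 20 log₁₀(13.772) ≈ 22.78 dB
∠H = (84.29° + 45.00°) − (75.96° + 2.86°) = 50.47°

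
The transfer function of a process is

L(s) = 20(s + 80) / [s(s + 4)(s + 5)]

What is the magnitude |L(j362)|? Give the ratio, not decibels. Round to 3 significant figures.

0.000156

At s = jω = j362:
zero (s+80): 80 + j362 → |·| = √(80²+362²) = √137444 ≈ 370.73, ∠ = arctan(362/80) ≈ 77.54°
pole (s+4): 4 + j362 → |·| = √(4²+362²) = √131060 ≈ 362.02, ∠ = arctan(362/4) ≈ 89.37°
pole (s+5): 5 + j362 → |·| = √(5²+362²) = √131069 ≈ 362.03, ∠ = arctan(362/5) ≈ 89.21°
pole at origin: |s| = 362, ∠ = 90.00° (in denominator)
|L| = 20 · 370.73 / 4.7444e+07 ≈ 0.00015628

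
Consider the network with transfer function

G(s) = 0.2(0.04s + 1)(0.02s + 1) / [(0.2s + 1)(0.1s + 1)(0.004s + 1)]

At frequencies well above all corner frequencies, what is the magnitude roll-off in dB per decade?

-20 dB/decade

Each pole contributes −20 dB/decade at high frequency; each zero contributes +20 dB/decade.
Net: 2 zero(s) − 3 pole(s) → -20 dB/decade.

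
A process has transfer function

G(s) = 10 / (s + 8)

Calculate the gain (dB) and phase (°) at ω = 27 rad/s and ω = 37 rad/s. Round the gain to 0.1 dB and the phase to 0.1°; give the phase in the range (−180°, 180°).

ω = 27: -9.0 dB, -73.5°; ω = 37: -11.6 dB, -77.8°

At s = jω = j27:
pole (s+8): 8 + j27 → |·| = √(8²+27²) = √793 ≈ 28.16, ∠ = arctan(27/8) ≈ 73.50°
|G| = 10 / 28.16 ≈ 0.35511
Gain = 20 log₁₀(0.35511) ≈ -8.99 dB
∠G = 0.00° − 73.50° = -73.50°

At s = jω = j37:
pole (s+8): 8 + j37 → |·| = √(8²+37²) = √1433 ≈ 37.855, ∠ = arctan(37/8) ≈ 77.80°
|G| = 10 / 37.855 ≈ 0.26417
Gain = 20 log₁₀(0.26417) ≈ -11.56 dB
∠G = 0.00° − 77.80° = -77.80°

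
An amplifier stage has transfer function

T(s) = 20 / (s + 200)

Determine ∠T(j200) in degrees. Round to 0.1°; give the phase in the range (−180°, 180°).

-45.0°

At s = jω = j200:
pole (s+200): 200 + j200 → |·| = √(200²+200²) = √80000 ≈ 282.84, ∠ = arctan(200/200) ≈ 45.00°
∠T = 0.00° − 45.00° = -45.00°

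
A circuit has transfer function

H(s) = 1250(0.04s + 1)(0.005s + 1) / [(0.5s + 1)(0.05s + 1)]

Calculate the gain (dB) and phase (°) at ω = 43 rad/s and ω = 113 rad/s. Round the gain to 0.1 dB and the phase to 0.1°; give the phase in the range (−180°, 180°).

ω = 43: 34.0 dB, -80.4°; ω = 113: 26.2 dB, -62.0°

At ω = 43 rad/s:
zero (1 + j43·0.04) = 1 + j1.72 → |·| ≈ 1.9896, ∠ ≈ 59.83°
zero (1 + j43·0.005) = 1 + j0.215 → |·| ≈ 1.0229, ∠ ≈ 12.13°
pole (1 + j43·0.5) = 1 + j21.5 → |·| ≈ 21.523, ∠ ≈ 87.34°
pole (1 + j43·0.05) = 1 + j2.15 → |·| ≈ 2.3712, ∠ ≈ 65.06°
|H| = 1250 · 1.9896 · 1.0229 / (21.523 · 2.3712) ≈ 49.847
Gain = 20 log₁₀(49.847) ≈ 33.95 dB
∠H = (59.83° + 12.13°) − (87.34° + 65.06°) = -80.44°

At ω = 113 rad/s:
zero (1 + j113·0.04) = 1 + j4.52 → |·| ≈ 4.6293, ∠ ≈ 77.52°
zero (1 + j113·0.005) = 1 + j0.565 → |·| ≈ 1.1486, ∠ ≈ 29.47°
pole (1 + j113·0.5) = 1 + j56.5 → |·| ≈ 56.509, ∠ ≈ 88.99°
pole (1 + j113·0.05) = 1 + j5.65 → |·| ≈ 5.7378, ∠ ≈ 79.96°
|H| = 1250 · 4.6293 · 1.1486 / (56.509 · 5.7378) ≈ 20.499
Gain = 20 log₁₀(20.499) ≈ 26.23 dB
∠H = (77.52° + 29.47°) − (88.99° + 79.96°) = -61.96°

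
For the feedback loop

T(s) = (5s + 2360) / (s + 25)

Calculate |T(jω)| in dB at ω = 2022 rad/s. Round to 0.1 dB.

Substitute s = j2022:
Numerator: 5(j2022) + 2360 = 2360 + j10110
Denominator: (j2022) + 25 = 25 + j2022
|N| = √(2360² + 10110²) ≈ 10382, ∠N ≈ 76.86°
|D| = √(25² + 2022²) ≈ 2022.2, ∠D ≈ 89.29°
|T| = 10382 / 2022.2 ≈ 5.134
Gain = 20 log₁₀(5.134) ≈ 14.21 dB

14.2 dB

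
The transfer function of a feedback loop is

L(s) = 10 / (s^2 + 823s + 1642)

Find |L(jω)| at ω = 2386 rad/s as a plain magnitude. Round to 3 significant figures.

1.66e-06

Substitute s = j2386:
Numerator: 10 = 10 + j0
Denominator: (j2386)^2 + 823(j2386) + 1642 = -5691354 + j1963678
|N| = √(10² + 0²) ≈ 10, ∠N ≈ 0.00°
|D| = √(5691354² + 1963678²) ≈ 6.0206e+06, ∠D ≈ 160.96°
|L| = 10 / 6.0206e+06 ≈ 1.661e-06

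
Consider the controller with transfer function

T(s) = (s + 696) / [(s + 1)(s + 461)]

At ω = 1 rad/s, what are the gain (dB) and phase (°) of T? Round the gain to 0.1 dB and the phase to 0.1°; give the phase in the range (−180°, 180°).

0.6 dB, -45.0°

At s = jω = j1:
zero (s+696): 696 + j1 → |·| = √(696²+1²) = √484417 ≈ 696, ∠ = arctan(1/696) ≈ 0.08°
pole (s+1): 1 + j1 → |·| = √(1²+1²) = √2 ≈ 1.4142, ∠ = arctan(1/1) ≈ 45.00°
pole (s+461): 461 + j1 → |·| = √(461²+1²) = √212522 ≈ 461, ∠ = arctan(1/461) ≈ 0.12°
|T| = 1 · 696 / 651.95 ≈ 1.0676
Gain = 20 log₁₀(1.0676) ≈ 0.57 dB
∠T = 0.08° − 45.12° = -45.04°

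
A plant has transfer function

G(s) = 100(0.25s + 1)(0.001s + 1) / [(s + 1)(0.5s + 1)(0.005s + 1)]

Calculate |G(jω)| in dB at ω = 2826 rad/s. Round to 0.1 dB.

At ω = 2826 rad/s:
zero (1 + j2826·0.25) = 1 + j706.5 → |·| ≈ 706.5, ∠ ≈ 89.92°
zero (1 + j2826·0.001) = 1 + j2.826 → |·| ≈ 2.9977, ∠ ≈ 70.51°
pole (1 + j2826·1) = 1 + j2826 → |·| ≈ 2826, ∠ ≈ 89.98°
pole (1 + j2826·0.5) = 1 + j1413 → |·| ≈ 1413, ∠ ≈ 89.96°
pole (1 + j2826·0.005) = 1 + j14.13 → |·| ≈ 14.165, ∠ ≈ 85.95°
|G| = 100 · 706.5 · 2.9977 / (2826 · 1413 · 14.165) ≈ 0.0037443
Gain = 20 log₁₀(0.0037443) ≈ -48.53 dB

-48.5 dB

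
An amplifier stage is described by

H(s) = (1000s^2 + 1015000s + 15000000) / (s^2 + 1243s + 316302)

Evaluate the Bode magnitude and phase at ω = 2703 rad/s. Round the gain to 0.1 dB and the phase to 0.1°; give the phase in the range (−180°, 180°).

60.0 dB, 5.1°

Substitute s = j2703:
Numerator: 1000(j2703)^2 + 1015000(j2703) + 15000000 = -7291209000 + j2743545000
Denominator: (j2703)^2 + 1243(j2703) + 316302 = -6989907 + j3359829
|N| = √(7291209000² + 2743545000²) ≈ 7.7903e+09, ∠N ≈ 159.38°
|D| = √(6989907² + 3359829²) ≈ 7.7555e+06, ∠D ≈ 154.33°
|H| = 7.7903e+09 / 7.7555e+06 ≈ 1004.5
Gain = 20 log₁₀(1004.5) ≈ 60.04 dB
∠H = 159.38° − 154.33° = 5.05°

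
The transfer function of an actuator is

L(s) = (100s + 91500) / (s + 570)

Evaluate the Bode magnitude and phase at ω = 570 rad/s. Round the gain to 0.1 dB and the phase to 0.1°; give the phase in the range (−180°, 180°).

42.5 dB, -13.1°

Substitute s = j570:
Numerator: 100(j570) + 91500 = 91500 + j57000
Denominator: (j570) + 570 = 570 + j570
|N| = √(91500² + 57000²) ≈ 1.078e+05, ∠N ≈ 31.92°
|D| = √(570² + 570²) ≈ 806.1, ∠D ≈ 45.00°
|L| = 1.078e+05 / 806.1 ≈ 133.73
Gain = 20 log₁₀(133.73) ≈ 42.52 dB
∠L = 31.92° − 45.00° = -13.08°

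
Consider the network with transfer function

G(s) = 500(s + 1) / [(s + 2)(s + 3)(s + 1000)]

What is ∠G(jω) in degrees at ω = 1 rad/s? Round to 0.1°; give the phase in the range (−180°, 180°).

-0.1°

At s = jω = j1:
zero (s+1): 1 + j1 → |·| = √(1²+1²) = √2 ≈ 1.4142, ∠ = arctan(1/1) ≈ 45.00°
pole (s+2): 2 + j1 → |·| = √(2²+1²) = √5 ≈ 2.2361, ∠ = arctan(1/2) ≈ 26.57°
pole (s+3): 3 + j1 → |·| = √(3²+1²) = √10 ≈ 3.1623, ∠ = arctan(1/3) ≈ 18.43°
pole (s+1000): 1000 + j1 → |·| = √(1000²+1²) = √1000001 ≈ 1000, ∠ = arctan(1/1000) ≈ 0.06°
∠G = 45.00° − 45.06° = -0.06°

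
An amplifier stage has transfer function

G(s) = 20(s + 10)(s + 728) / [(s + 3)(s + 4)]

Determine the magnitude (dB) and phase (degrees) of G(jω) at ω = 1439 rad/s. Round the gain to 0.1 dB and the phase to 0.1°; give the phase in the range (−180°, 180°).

At s = jω = j1439:
zero (s+10): 10 + j1439 → |·| = √(10²+1439²) = √2070821 ≈ 1439, ∠ = arctan(1439/10) ≈ 89.60°
zero (s+728): 728 + j1439 → |·| = √(728²+1439²) = √2600705 ≈ 1612.7, ∠ = arctan(1439/728) ≈ 63.16°
pole (s+3): 3 + j1439 → |·| = √(3²+1439²) = √2070730 ≈ 1439, ∠ = arctan(1439/3) ≈ 89.88°
pole (s+4): 4 + j1439 → |·| = √(4²+1439²) = √2070737 ≈ 1439, ∠ = arctan(1439/4) ≈ 89.84°
|G| = 20 · 2.3207e+06 / 2.0707e+06 ≈ 22.415
Gain = 20 log₁₀(22.415) ≈ 27.01 dB
∠G = 152.76° − 179.72° = -26.96°

27.0 dB, -27.0°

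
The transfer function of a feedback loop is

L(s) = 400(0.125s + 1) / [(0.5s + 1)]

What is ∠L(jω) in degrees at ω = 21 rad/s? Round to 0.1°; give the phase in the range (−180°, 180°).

-15.4°

At ω = 21 rad/s:
zero (1 + j21·0.125) = 1 + j2.625 → |·| ≈ 2.809, ∠ ≈ 69.15°
pole (1 + j21·0.5) = 1 + j10.5 → |·| ≈ 10.548, ∠ ≈ 84.56°
∠L = (69.15°) − (84.56°) = -15.41°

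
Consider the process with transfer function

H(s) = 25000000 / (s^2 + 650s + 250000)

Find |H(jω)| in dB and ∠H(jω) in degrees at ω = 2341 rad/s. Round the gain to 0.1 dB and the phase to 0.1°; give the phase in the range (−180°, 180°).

13.2 dB, -163.8°

At s = jω = j2341:
quadratic: (j2341)² + 650·j2341 + 250000 = -5230281 + j1521650 → |·| ≈ 5.4471e+06, ∠ ≈ 163.78°
|H| = 25000000 / 5.4471e+06 ≈ 4.5896
Gain = 20 log₁₀(4.5896) ≈ 13.24 dB
∠H = 0.00° − 163.78° = -163.78°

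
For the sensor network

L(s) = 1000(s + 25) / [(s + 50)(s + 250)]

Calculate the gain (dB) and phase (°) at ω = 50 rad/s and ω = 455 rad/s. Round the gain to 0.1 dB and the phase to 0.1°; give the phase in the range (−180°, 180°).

At s = jω = j50:
zero (s+25): 25 + j50 → |·| = √(25²+50²) = √3125 ≈ 55.902, ∠ = arctan(50/25) ≈ 63.43°
pole (s+50): 50 + j50 → |·| = √(50²+50²) = √5000 ≈ 70.711, ∠ = arctan(50/50) ≈ 45.00°
pole (s+250): 250 + j50 → |·| = √(250²+50²) = √65000 ≈ 254.95, ∠ = arctan(50/250) ≈ 11.31°
|L| = 1000 · 55.902 / 18028 ≈ 3.1008
Gain = 20 log₁₀(3.1008) ≈ 9.83 dB
∠L = 63.43° − 56.31° = 7.12°

At s = jω = j455:
zero (s+25): 25 + j455 → |·| = √(25²+455²) = √207650 ≈ 455.69, ∠ = arctan(455/25) ≈ 86.86°
pole (s+50): 50 + j455 → |·| = √(50²+455²) = √209525 ≈ 457.74, ∠ = arctan(455/50) ≈ 83.73°
pole (s+250): 250 + j455 → |·| = √(250²+455²) = √269525 ≈ 519.16, ∠ = arctan(455/250) ≈ 61.21°
|L| = 1000 · 455.69 / 2.3764e+05 ≈ 1.9176
Gain = 20 log₁₀(1.9176) ≈ 5.66 dB
∠L = 86.86° − 144.94° = -58.08°

ω = 50: 9.8 dB, 7.1°; ω = 455: 5.7 dB, -58.1°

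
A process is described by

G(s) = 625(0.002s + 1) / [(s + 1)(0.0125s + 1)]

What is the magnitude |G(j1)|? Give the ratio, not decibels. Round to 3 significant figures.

442

At ω = 1 rad/s:
zero (1 + j1·0.002) = 1 + j0.002 → |·| ≈ 1, ∠ ≈ 0.11°
pole (1 + j1·1) = 1 + j1 → |·| ≈ 1.4142, ∠ ≈ 45.00°
pole (1 + j1·0.0125) = 1 + j0.0125 → |·| ≈ 1.0001, ∠ ≈ 0.72°
|G| = 625 · 1 / (1.4142 · 1.0001) ≈ 441.9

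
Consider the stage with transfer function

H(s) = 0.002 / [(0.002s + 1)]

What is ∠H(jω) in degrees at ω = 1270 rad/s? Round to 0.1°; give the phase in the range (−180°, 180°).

At ω = 1270 rad/s:
pole (1 + j1270·0.002) = 1 + j2.54 → |·| ≈ 2.7298, ∠ ≈ 68.51°
∠H = (0°) − (68.51°) = -68.51°

-68.5°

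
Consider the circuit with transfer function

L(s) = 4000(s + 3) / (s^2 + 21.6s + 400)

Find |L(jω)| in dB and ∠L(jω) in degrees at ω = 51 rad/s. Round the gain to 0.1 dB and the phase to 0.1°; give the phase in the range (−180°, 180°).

At s = jω = j51:
zero (s+3): 3 + j51 → |·| = √(3²+51²) = √2610 ≈ 51.088, ∠ = arctan(51/3) ≈ 86.63°
quadratic: (j51)² + 21.6·j51 + 400 = -2201 + j1101.6 → |·| ≈ 2461.3, ∠ ≈ 153.41°
|L| = 4000 · 51.088 / 2461.3 ≈ 83.026
Gain = 20 log₁₀(83.026) ≈ 38.38 dB
∠L = 86.63° − 153.41° = -66.78°

38.4 dB, -66.8°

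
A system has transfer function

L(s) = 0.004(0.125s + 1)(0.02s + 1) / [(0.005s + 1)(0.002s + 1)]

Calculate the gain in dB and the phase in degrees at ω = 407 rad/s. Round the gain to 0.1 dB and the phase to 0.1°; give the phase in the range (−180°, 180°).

At ω = 407 rad/s:
zero (1 + j407·0.125) = 1 + j50.875 → |·| ≈ 50.885, ∠ ≈ 88.87°
zero (1 + j407·0.02) = 1 + j8.14 → |·| ≈ 8.2012, ∠ ≈ 83.00°
pole (1 + j407·0.005) = 1 + j2.035 → |·| ≈ 2.2674, ∠ ≈ 63.83°
pole (1 + j407·0.002) = 1 + j0.814 → |·| ≈ 1.2894, ∠ ≈ 39.15°
|L| = 0.004 · 50.885 · 8.2012 / (2.2674 · 1.2894) ≈ 0.57097
Gain = 20 log₁₀(0.57097) ≈ -4.87 dB
∠L = (88.87° + 83.00°) − (63.83° + 39.15°) = 68.89°

-4.9 dB, 68.9°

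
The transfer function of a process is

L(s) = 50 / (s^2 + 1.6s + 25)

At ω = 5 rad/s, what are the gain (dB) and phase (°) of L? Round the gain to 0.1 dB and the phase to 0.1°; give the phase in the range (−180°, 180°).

15.9 dB, -90.0°

At s = jω = j5:
quadratic: (j5)² + 1.6·j5 + 25 = 0 + j8 → |·| ≈ 8, ∠ ≈ 90.00°
|L| = 50 / 8 ≈ 6.25
Gain = 20 log₁₀(6.25) ≈ 15.92 dB
∠L = 0.00° − 90.00° = -90.00°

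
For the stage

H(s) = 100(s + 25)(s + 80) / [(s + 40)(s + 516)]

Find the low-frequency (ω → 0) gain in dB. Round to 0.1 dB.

H(0) = 100·25·80 / (40·516) ≈ 9.6899
20 log₁₀(9.6899) ≈ 19.73 dB

19.7 dB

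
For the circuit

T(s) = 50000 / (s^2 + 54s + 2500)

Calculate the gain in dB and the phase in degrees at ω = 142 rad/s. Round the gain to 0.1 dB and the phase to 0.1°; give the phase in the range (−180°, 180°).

8.3 dB, -156.5°

At s = jω = j142:
quadratic: (j142)² + 54·j142 + 2500 = -17664 + j7668 → |·| ≈ 19257, ∠ ≈ 156.53°
|T| = 50000 / 19257 ≈ 2.5965
Gain = 20 log₁₀(2.5965) ≈ 8.29 dB
∠T = 0.00° − 156.53° = -156.53°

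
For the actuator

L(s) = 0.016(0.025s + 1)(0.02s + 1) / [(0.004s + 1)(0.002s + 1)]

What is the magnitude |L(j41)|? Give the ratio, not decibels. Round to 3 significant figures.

At ω = 41 rad/s:
zero (1 + j41·0.025) = 1 + j1.025 → |·| ≈ 1.432, ∠ ≈ 45.71°
zero (1 + j41·0.02) = 1 + j0.82 → |·| ≈ 1.2932, ∠ ≈ 39.35°
pole (1 + j41·0.004) = 1 + j0.164 → |·| ≈ 1.0134, ∠ ≈ 9.31°
pole (1 + j41·0.002) = 1 + j0.082 → |·| ≈ 1.0034, ∠ ≈ 4.69°
|L| = 0.016 · 1.432 · 1.2932 / (1.0134 · 1.0034) ≈ 0.029139

0.0291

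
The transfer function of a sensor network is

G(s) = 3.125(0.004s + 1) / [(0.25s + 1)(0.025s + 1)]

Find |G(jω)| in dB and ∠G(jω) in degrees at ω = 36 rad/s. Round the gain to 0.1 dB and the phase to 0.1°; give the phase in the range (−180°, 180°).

At ω = 36 rad/s:
zero (1 + j36·0.004) = 1 + j0.144 → |·| ≈ 1.0103, ∠ ≈ 8.19°
pole (1 + j36·0.25) = 1 + j9 → |·| ≈ 9.0554, ∠ ≈ 83.66°
pole (1 + j36·0.025) = 1 + j0.9 → |·| ≈ 1.3454, ∠ ≈ 41.99°
|G| = 3.125 · 1.0103 / (9.0554 · 1.3454) ≈ 0.25914
Gain = 20 log₁₀(0.25914) ≈ -11.73 dB
∠G = (8.19°) − (83.66° + 41.99°) = -117.46°

-11.7 dB, -117.5°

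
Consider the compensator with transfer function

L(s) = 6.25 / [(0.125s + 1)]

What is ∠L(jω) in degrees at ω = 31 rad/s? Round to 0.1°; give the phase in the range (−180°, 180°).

-75.5°

At ω = 31 rad/s:
pole (1 + j31·0.125) = 1 + j3.875 → |·| ≈ 4.002, ∠ ≈ 75.53°
∠L = (0°) − (75.53°) = -75.53°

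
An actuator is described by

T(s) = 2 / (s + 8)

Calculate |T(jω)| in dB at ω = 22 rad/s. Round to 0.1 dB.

-21.4 dB

At s = jω = j22:
pole (s+8): 8 + j22 → |·| = √(8²+22²) = √548 ≈ 23.409, ∠ = arctan(22/8) ≈ 70.02°
|T| = 2 / 23.409 ≈ 0.085437
Gain = 20 log₁₀(0.085437) ≈ -21.37 dB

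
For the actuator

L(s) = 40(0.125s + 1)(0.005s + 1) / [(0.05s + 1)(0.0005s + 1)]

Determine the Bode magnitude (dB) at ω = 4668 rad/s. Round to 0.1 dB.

59.3 dB

At ω = 4668 rad/s:
zero (1 + j4668·0.125) = 1 + j583.5 → |·| ≈ 583.5, ∠ ≈ 89.90°
zero (1 + j4668·0.005) = 1 + j23.34 → |·| ≈ 23.361, ∠ ≈ 87.55°
pole (1 + j4668·0.05) = 1 + j233.4 → |·| ≈ 233.4, ∠ ≈ 89.75°
pole (1 + j4668·0.0005) = 1 + j2.334 → |·| ≈ 2.5392, ∠ ≈ 66.81°
|L| = 40 · 583.5 · 23.361 / (233.4 · 2.5392) ≈ 920.01
Gain = 20 log₁₀(920.01) ≈ 59.28 dB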